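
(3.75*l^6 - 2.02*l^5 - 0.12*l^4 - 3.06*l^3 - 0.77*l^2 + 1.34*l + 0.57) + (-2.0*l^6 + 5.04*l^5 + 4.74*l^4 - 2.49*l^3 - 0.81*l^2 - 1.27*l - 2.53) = 1.75*l^6 + 3.02*l^5 + 4.62*l^4 - 5.55*l^3 - 1.58*l^2 + 0.0700000000000001*l - 1.96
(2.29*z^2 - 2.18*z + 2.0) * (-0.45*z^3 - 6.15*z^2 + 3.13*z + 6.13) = -1.0305*z^5 - 13.1025*z^4 + 19.6747*z^3 - 5.0857*z^2 - 7.1034*z + 12.26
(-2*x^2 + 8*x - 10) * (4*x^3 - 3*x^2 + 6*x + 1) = -8*x^5 + 38*x^4 - 76*x^3 + 76*x^2 - 52*x - 10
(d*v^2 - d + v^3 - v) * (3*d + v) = 3*d^2*v^2 - 3*d^2 + 4*d*v^3 - 4*d*v + v^4 - v^2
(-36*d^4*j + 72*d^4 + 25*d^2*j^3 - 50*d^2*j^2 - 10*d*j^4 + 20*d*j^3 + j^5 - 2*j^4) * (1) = -36*d^4*j + 72*d^4 + 25*d^2*j^3 - 50*d^2*j^2 - 10*d*j^4 + 20*d*j^3 + j^5 - 2*j^4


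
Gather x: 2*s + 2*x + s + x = 3*s + 3*x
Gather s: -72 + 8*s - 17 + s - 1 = 9*s - 90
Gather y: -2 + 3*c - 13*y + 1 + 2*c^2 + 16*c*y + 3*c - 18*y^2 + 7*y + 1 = 2*c^2 + 6*c - 18*y^2 + y*(16*c - 6)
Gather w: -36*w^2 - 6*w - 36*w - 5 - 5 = -36*w^2 - 42*w - 10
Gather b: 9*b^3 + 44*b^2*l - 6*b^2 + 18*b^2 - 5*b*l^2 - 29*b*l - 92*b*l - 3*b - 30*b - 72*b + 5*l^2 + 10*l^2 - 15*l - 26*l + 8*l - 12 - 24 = 9*b^3 + b^2*(44*l + 12) + b*(-5*l^2 - 121*l - 105) + 15*l^2 - 33*l - 36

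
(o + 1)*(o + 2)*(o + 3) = o^3 + 6*o^2 + 11*o + 6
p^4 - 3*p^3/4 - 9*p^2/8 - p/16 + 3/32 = (p - 3/2)*(p - 1/4)*(p + 1/2)^2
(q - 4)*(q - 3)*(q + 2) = q^3 - 5*q^2 - 2*q + 24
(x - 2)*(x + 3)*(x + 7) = x^3 + 8*x^2 + x - 42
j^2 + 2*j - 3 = (j - 1)*(j + 3)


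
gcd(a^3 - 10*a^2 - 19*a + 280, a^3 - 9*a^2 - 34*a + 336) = a^2 - 15*a + 56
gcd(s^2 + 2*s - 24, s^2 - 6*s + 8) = s - 4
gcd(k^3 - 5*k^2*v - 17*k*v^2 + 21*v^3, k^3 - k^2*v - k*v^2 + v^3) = -k + v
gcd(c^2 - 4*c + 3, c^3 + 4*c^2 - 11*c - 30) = c - 3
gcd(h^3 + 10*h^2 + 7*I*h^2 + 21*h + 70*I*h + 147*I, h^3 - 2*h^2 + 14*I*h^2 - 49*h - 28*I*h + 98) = h + 7*I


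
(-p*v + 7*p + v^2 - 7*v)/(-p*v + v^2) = (v - 7)/v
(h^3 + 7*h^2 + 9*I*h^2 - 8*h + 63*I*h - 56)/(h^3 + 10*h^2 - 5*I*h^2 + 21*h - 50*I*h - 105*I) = (h^2 + 9*I*h - 8)/(h^2 + h*(3 - 5*I) - 15*I)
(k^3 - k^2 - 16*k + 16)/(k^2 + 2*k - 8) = (k^2 - 5*k + 4)/(k - 2)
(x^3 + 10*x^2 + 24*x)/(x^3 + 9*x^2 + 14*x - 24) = x/(x - 1)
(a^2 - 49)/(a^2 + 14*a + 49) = (a - 7)/(a + 7)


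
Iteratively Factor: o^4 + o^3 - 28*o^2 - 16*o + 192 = (o + 4)*(o^3 - 3*o^2 - 16*o + 48) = (o - 4)*(o + 4)*(o^2 + o - 12) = (o - 4)*(o + 4)^2*(o - 3)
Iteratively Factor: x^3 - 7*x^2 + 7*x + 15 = (x - 3)*(x^2 - 4*x - 5) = (x - 5)*(x - 3)*(x + 1)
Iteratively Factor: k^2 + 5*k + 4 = (k + 1)*(k + 4)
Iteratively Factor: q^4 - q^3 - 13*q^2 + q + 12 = (q + 1)*(q^3 - 2*q^2 - 11*q + 12) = (q + 1)*(q + 3)*(q^2 - 5*q + 4) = (q - 4)*(q + 1)*(q + 3)*(q - 1)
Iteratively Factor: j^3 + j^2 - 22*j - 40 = (j + 2)*(j^2 - j - 20) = (j + 2)*(j + 4)*(j - 5)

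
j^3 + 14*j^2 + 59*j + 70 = (j + 2)*(j + 5)*(j + 7)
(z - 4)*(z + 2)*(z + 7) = z^3 + 5*z^2 - 22*z - 56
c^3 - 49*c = c*(c - 7)*(c + 7)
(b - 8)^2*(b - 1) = b^3 - 17*b^2 + 80*b - 64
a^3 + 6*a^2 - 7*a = a*(a - 1)*(a + 7)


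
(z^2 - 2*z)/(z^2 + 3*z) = (z - 2)/(z + 3)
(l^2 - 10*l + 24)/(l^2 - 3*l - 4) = (l - 6)/(l + 1)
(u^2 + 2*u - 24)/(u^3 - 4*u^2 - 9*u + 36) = (u + 6)/(u^2 - 9)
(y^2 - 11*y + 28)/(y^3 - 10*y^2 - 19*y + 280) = (y - 4)/(y^2 - 3*y - 40)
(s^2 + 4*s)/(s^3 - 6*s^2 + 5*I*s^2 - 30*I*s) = (s + 4)/(s^2 + s*(-6 + 5*I) - 30*I)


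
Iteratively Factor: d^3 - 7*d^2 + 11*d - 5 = (d - 5)*(d^2 - 2*d + 1) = (d - 5)*(d - 1)*(d - 1)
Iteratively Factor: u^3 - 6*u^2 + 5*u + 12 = (u + 1)*(u^2 - 7*u + 12) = (u - 4)*(u + 1)*(u - 3)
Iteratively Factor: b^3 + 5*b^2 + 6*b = (b + 2)*(b^2 + 3*b) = (b + 2)*(b + 3)*(b)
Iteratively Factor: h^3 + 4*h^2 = (h + 4)*(h^2) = h*(h + 4)*(h)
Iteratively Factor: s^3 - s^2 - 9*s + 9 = (s - 1)*(s^2 - 9) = (s - 3)*(s - 1)*(s + 3)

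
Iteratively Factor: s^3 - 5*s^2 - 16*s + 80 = (s - 4)*(s^2 - s - 20) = (s - 5)*(s - 4)*(s + 4)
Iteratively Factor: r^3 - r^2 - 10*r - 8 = (r + 2)*(r^2 - 3*r - 4) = (r - 4)*(r + 2)*(r + 1)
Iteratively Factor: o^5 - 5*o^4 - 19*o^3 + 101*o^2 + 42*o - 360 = (o - 3)*(o^4 - 2*o^3 - 25*o^2 + 26*o + 120) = (o - 3)^2*(o^3 + o^2 - 22*o - 40) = (o - 3)^2*(o + 4)*(o^2 - 3*o - 10) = (o - 3)^2*(o + 2)*(o + 4)*(o - 5)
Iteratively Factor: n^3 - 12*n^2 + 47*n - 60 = (n - 3)*(n^2 - 9*n + 20) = (n - 5)*(n - 3)*(n - 4)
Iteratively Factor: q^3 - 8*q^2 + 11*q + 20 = (q - 5)*(q^2 - 3*q - 4) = (q - 5)*(q + 1)*(q - 4)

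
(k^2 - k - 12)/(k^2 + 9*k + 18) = (k - 4)/(k + 6)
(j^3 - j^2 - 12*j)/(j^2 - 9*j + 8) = j*(j^2 - j - 12)/(j^2 - 9*j + 8)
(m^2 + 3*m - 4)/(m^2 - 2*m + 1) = (m + 4)/(m - 1)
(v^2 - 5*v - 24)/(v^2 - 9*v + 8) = (v + 3)/(v - 1)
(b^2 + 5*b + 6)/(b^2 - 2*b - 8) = (b + 3)/(b - 4)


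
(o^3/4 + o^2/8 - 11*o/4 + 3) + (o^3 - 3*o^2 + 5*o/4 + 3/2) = 5*o^3/4 - 23*o^2/8 - 3*o/2 + 9/2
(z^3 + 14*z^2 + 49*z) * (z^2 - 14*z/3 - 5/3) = z^5 + 28*z^4/3 - 18*z^3 - 252*z^2 - 245*z/3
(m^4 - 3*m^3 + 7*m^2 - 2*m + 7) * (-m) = -m^5 + 3*m^4 - 7*m^3 + 2*m^2 - 7*m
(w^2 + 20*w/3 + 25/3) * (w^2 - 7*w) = w^4 - w^3/3 - 115*w^2/3 - 175*w/3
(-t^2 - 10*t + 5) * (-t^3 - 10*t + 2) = t^5 + 10*t^4 + 5*t^3 + 98*t^2 - 70*t + 10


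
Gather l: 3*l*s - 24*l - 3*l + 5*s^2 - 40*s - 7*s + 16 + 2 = l*(3*s - 27) + 5*s^2 - 47*s + 18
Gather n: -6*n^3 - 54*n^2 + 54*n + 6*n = -6*n^3 - 54*n^2 + 60*n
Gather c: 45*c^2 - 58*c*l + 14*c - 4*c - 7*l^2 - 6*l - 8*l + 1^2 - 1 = 45*c^2 + c*(10 - 58*l) - 7*l^2 - 14*l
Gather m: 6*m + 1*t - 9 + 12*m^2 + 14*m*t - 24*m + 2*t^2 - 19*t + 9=12*m^2 + m*(14*t - 18) + 2*t^2 - 18*t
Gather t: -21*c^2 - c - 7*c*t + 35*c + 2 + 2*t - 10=-21*c^2 + 34*c + t*(2 - 7*c) - 8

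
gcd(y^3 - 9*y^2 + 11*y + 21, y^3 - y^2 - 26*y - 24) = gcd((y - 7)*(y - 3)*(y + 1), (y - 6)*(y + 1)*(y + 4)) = y + 1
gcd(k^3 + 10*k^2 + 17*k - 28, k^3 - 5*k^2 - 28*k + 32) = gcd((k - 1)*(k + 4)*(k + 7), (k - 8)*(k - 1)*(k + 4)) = k^2 + 3*k - 4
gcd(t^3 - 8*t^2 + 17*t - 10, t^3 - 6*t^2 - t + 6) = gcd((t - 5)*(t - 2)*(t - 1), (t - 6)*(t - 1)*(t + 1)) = t - 1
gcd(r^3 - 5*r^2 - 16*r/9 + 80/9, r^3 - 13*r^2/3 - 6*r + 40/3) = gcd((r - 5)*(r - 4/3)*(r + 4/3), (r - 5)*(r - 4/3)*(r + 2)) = r^2 - 19*r/3 + 20/3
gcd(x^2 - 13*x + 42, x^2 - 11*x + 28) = x - 7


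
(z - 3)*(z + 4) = z^2 + z - 12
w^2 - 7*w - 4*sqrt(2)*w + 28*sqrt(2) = (w - 7)*(w - 4*sqrt(2))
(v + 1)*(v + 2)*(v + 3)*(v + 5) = v^4 + 11*v^3 + 41*v^2 + 61*v + 30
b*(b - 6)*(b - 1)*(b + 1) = b^4 - 6*b^3 - b^2 + 6*b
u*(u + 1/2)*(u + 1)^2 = u^4 + 5*u^3/2 + 2*u^2 + u/2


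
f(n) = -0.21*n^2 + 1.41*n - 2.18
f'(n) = 1.41 - 0.42*n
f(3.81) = 0.14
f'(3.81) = -0.19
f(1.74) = -0.36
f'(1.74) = 0.68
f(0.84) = -1.14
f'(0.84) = 1.06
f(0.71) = -1.28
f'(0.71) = 1.11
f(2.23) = -0.08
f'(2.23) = 0.47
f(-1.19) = -4.16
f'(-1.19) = 1.91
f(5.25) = -0.57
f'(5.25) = -0.80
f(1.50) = -0.54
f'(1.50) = 0.78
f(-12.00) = -49.34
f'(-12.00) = 6.45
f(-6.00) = -18.20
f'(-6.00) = 3.93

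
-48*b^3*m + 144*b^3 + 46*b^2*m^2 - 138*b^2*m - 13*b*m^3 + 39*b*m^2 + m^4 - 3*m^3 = (-8*b + m)*(-3*b + m)*(-2*b + m)*(m - 3)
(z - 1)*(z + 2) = z^2 + z - 2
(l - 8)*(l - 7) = l^2 - 15*l + 56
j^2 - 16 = (j - 4)*(j + 4)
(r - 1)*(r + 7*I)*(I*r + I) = I*r^3 - 7*r^2 - I*r + 7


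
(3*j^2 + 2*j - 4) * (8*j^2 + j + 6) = 24*j^4 + 19*j^3 - 12*j^2 + 8*j - 24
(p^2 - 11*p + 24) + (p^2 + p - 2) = 2*p^2 - 10*p + 22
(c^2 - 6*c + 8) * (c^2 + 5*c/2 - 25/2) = c^4 - 7*c^3/2 - 39*c^2/2 + 95*c - 100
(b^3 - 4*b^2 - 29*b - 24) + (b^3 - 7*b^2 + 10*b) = 2*b^3 - 11*b^2 - 19*b - 24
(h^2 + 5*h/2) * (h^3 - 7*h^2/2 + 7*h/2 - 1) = h^5 - h^4 - 21*h^3/4 + 31*h^2/4 - 5*h/2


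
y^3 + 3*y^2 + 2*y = y*(y + 1)*(y + 2)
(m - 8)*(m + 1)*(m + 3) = m^3 - 4*m^2 - 29*m - 24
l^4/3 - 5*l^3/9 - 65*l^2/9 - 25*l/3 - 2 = (l/3 + 1)*(l - 6)*(l + 1/3)*(l + 1)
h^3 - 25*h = h*(h - 5)*(h + 5)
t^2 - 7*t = t*(t - 7)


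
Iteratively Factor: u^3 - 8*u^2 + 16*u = (u - 4)*(u^2 - 4*u) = u*(u - 4)*(u - 4)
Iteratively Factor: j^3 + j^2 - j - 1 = (j - 1)*(j^2 + 2*j + 1) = (j - 1)*(j + 1)*(j + 1)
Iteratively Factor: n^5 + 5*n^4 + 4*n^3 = (n + 1)*(n^4 + 4*n^3) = n*(n + 1)*(n^3 + 4*n^2) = n^2*(n + 1)*(n^2 + 4*n) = n^3*(n + 1)*(n + 4)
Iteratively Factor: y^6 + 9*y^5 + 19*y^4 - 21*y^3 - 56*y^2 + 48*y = (y + 3)*(y^5 + 6*y^4 + y^3 - 24*y^2 + 16*y) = y*(y + 3)*(y^4 + 6*y^3 + y^2 - 24*y + 16) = y*(y - 1)*(y + 3)*(y^3 + 7*y^2 + 8*y - 16) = y*(y - 1)*(y + 3)*(y + 4)*(y^2 + 3*y - 4) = y*(y - 1)^2*(y + 3)*(y + 4)*(y + 4)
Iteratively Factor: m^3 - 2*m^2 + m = (m - 1)*(m^2 - m) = m*(m - 1)*(m - 1)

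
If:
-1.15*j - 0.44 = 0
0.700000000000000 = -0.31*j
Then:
No Solution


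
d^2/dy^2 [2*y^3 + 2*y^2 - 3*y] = 12*y + 4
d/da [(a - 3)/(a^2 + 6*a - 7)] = (a^2 + 6*a - 2*(a - 3)*(a + 3) - 7)/(a^2 + 6*a - 7)^2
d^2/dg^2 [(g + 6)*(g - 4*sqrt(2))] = 2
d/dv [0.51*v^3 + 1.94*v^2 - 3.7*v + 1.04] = 1.53*v^2 + 3.88*v - 3.7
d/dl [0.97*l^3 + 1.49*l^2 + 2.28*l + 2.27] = 2.91*l^2 + 2.98*l + 2.28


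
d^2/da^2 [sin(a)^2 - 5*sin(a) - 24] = 5*sin(a) + 2*cos(2*a)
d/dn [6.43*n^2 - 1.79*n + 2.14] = 12.86*n - 1.79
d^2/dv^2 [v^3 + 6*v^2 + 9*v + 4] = 6*v + 12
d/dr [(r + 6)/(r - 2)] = -8/(r - 2)^2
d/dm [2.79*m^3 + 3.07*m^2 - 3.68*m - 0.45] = 8.37*m^2 + 6.14*m - 3.68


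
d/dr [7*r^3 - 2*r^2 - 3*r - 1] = 21*r^2 - 4*r - 3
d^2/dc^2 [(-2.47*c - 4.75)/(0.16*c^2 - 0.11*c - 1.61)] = ((0.32*c - 0.11)*(0.64*c - 0.22)*(2.47*c + 4.75) + (2.3712*c + 0.9766)*(-0.16*c^2 + 0.11*c + 1.61))/(-0.16*c^2 + 0.11*c + 1.61)^3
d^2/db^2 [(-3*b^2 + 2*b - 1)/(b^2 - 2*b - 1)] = 8*(-b^3 - 3*b^2 + 3*b - 3)/(b^6 - 6*b^5 + 9*b^4 + 4*b^3 - 9*b^2 - 6*b - 1)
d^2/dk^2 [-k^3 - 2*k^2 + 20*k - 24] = -6*k - 4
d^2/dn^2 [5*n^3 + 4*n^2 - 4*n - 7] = 30*n + 8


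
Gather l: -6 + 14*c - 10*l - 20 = 14*c - 10*l - 26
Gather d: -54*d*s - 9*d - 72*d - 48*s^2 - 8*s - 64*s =d*(-54*s - 81) - 48*s^2 - 72*s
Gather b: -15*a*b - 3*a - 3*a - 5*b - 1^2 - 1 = -6*a + b*(-15*a - 5) - 2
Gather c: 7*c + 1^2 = 7*c + 1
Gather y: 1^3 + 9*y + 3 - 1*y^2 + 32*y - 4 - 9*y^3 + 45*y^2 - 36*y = -9*y^3 + 44*y^2 + 5*y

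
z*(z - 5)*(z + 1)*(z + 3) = z^4 - z^3 - 17*z^2 - 15*z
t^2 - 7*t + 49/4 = (t - 7/2)^2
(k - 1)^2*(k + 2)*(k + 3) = k^4 + 3*k^3 - 3*k^2 - 7*k + 6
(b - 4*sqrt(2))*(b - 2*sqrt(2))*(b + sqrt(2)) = b^3 - 5*sqrt(2)*b^2 + 4*b + 16*sqrt(2)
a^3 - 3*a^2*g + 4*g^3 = (a - 2*g)^2*(a + g)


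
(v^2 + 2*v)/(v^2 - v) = (v + 2)/(v - 1)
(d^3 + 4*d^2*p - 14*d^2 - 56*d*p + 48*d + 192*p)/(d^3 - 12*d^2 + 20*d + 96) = (d + 4*p)/(d + 2)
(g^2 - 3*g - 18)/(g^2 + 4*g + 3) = (g - 6)/(g + 1)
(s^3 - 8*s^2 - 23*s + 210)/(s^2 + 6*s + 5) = (s^2 - 13*s + 42)/(s + 1)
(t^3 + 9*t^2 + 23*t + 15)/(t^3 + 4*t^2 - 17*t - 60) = (t + 1)/(t - 4)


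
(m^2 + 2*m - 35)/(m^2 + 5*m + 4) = (m^2 + 2*m - 35)/(m^2 + 5*m + 4)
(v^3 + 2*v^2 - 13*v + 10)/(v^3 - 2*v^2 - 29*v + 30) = (v - 2)/(v - 6)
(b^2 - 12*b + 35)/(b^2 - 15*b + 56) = (b - 5)/(b - 8)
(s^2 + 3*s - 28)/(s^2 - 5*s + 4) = (s + 7)/(s - 1)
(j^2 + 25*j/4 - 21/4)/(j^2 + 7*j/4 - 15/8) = 2*(j + 7)/(2*j + 5)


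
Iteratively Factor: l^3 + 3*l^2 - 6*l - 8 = (l + 1)*(l^2 + 2*l - 8) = (l - 2)*(l + 1)*(l + 4)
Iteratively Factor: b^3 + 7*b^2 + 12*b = (b + 4)*(b^2 + 3*b) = (b + 3)*(b + 4)*(b)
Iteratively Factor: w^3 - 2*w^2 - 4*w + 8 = (w - 2)*(w^2 - 4) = (w - 2)^2*(w + 2)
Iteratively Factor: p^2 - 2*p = (p)*(p - 2)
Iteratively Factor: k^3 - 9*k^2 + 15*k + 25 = (k + 1)*(k^2 - 10*k + 25) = (k - 5)*(k + 1)*(k - 5)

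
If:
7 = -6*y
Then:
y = -7/6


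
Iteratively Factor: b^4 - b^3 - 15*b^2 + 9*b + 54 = (b - 3)*(b^3 + 2*b^2 - 9*b - 18) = (b - 3)*(b + 2)*(b^2 - 9) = (b - 3)^2*(b + 2)*(b + 3)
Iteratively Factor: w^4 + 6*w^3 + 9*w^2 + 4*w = (w)*(w^3 + 6*w^2 + 9*w + 4) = w*(w + 1)*(w^2 + 5*w + 4) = w*(w + 1)*(w + 4)*(w + 1)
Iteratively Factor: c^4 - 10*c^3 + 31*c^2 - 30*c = (c - 3)*(c^3 - 7*c^2 + 10*c) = c*(c - 3)*(c^2 - 7*c + 10) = c*(c - 5)*(c - 3)*(c - 2)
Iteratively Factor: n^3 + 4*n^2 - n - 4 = (n + 1)*(n^2 + 3*n - 4) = (n + 1)*(n + 4)*(n - 1)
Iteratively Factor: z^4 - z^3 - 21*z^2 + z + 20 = (z - 5)*(z^3 + 4*z^2 - z - 4) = (z - 5)*(z + 4)*(z^2 - 1) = (z - 5)*(z - 1)*(z + 4)*(z + 1)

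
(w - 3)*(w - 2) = w^2 - 5*w + 6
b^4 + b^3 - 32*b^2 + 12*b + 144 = (b - 4)*(b - 3)*(b + 2)*(b + 6)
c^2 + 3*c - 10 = (c - 2)*(c + 5)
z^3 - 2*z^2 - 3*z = z*(z - 3)*(z + 1)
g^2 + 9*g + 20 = (g + 4)*(g + 5)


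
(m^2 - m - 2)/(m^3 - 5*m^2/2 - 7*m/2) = 2*(m - 2)/(m*(2*m - 7))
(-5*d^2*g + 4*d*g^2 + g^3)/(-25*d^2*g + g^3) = (d - g)/(5*d - g)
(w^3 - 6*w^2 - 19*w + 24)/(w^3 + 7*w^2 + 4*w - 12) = (w^2 - 5*w - 24)/(w^2 + 8*w + 12)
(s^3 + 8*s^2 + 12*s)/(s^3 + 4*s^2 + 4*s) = (s + 6)/(s + 2)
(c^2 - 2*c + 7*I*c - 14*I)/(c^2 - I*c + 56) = (c - 2)/(c - 8*I)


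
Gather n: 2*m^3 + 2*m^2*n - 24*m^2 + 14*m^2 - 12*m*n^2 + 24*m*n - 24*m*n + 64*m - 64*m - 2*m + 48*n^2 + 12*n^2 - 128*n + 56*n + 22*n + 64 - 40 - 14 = 2*m^3 - 10*m^2 - 2*m + n^2*(60 - 12*m) + n*(2*m^2 - 50) + 10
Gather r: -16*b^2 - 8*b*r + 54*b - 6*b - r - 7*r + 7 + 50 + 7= -16*b^2 + 48*b + r*(-8*b - 8) + 64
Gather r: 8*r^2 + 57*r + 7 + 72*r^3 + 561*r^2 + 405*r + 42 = 72*r^3 + 569*r^2 + 462*r + 49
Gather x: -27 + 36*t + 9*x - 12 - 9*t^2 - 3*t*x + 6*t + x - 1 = -9*t^2 + 42*t + x*(10 - 3*t) - 40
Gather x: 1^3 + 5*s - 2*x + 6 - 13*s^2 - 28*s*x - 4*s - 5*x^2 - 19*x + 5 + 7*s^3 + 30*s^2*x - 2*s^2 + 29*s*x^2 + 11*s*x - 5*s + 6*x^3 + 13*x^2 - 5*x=7*s^3 - 15*s^2 - 4*s + 6*x^3 + x^2*(29*s + 8) + x*(30*s^2 - 17*s - 26) + 12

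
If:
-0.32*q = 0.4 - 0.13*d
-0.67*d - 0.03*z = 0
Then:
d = -0.0447761194029851*z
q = -0.0181902985074627*z - 1.25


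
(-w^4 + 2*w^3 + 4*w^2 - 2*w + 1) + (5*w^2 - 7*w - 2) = -w^4 + 2*w^3 + 9*w^2 - 9*w - 1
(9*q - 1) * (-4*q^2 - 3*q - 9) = -36*q^3 - 23*q^2 - 78*q + 9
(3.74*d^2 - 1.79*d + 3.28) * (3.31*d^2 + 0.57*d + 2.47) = 12.3794*d^4 - 3.7931*d^3 + 19.0743*d^2 - 2.5517*d + 8.1016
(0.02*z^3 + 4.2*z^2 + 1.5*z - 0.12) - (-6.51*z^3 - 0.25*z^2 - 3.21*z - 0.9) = 6.53*z^3 + 4.45*z^2 + 4.71*z + 0.78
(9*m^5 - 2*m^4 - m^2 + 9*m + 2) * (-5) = -45*m^5 + 10*m^4 + 5*m^2 - 45*m - 10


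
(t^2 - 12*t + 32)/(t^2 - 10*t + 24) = (t - 8)/(t - 6)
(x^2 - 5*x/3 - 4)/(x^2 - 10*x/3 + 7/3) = (3*x^2 - 5*x - 12)/(3*x^2 - 10*x + 7)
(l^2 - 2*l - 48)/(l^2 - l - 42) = (l - 8)/(l - 7)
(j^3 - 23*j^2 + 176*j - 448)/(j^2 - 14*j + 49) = (j^2 - 16*j + 64)/(j - 7)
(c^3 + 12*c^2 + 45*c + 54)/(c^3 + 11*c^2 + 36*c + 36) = (c + 3)/(c + 2)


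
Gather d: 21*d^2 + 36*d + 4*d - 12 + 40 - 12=21*d^2 + 40*d + 16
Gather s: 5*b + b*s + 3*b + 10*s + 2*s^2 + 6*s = 8*b + 2*s^2 + s*(b + 16)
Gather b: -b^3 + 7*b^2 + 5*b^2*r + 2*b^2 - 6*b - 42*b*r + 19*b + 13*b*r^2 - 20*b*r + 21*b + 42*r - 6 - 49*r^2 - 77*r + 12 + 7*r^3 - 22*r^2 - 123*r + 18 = -b^3 + b^2*(5*r + 9) + b*(13*r^2 - 62*r + 34) + 7*r^3 - 71*r^2 - 158*r + 24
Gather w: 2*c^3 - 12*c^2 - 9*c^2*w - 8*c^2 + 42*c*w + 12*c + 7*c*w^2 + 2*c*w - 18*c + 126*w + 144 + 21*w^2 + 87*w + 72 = 2*c^3 - 20*c^2 - 6*c + w^2*(7*c + 21) + w*(-9*c^2 + 44*c + 213) + 216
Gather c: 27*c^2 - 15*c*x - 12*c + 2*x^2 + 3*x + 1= 27*c^2 + c*(-15*x - 12) + 2*x^2 + 3*x + 1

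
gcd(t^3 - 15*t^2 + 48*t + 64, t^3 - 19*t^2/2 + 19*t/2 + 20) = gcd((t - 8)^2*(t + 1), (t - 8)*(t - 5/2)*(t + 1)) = t^2 - 7*t - 8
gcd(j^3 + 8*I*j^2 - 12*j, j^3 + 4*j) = j^2 + 2*I*j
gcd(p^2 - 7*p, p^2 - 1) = 1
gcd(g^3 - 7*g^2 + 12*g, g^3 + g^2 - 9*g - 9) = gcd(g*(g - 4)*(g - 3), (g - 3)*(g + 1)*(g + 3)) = g - 3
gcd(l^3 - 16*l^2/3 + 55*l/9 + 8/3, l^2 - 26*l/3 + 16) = l - 8/3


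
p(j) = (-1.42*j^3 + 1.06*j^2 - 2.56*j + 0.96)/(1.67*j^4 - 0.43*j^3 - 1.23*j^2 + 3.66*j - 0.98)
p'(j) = (-4.26*j^2 + 2.12*j - 2.56)/(1.67*j^4 - 0.43*j^3 - 1.23*j^2 + 3.66*j - 0.98) + (-6.68*j^3 + 1.29*j^2 + 2.46*j - 3.66)*(-1.42*j^3 + 1.06*j^2 - 2.56*j + 0.96)/(1.67*j^4 - 0.43*j^3 - 1.23*j^2 + 3.66*j - 0.98)^2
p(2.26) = -0.40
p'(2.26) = 0.20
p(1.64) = -0.56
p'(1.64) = 0.32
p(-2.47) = 0.69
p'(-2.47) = 0.67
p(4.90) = -0.17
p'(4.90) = 0.04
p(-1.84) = 1.82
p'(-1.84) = 4.82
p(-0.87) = -1.28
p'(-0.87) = 1.84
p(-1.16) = -2.38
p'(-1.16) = 7.59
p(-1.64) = 3.87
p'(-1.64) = 21.76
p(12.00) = -0.07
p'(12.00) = 0.01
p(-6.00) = 0.16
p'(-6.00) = 0.03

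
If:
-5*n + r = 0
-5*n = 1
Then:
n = -1/5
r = -1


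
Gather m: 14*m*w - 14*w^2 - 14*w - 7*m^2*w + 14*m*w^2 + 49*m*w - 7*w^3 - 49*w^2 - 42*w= -7*m^2*w + m*(14*w^2 + 63*w) - 7*w^3 - 63*w^2 - 56*w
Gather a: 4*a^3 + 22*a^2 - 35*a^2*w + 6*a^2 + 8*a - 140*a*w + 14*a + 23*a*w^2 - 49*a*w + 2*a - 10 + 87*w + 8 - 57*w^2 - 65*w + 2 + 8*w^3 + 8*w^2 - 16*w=4*a^3 + a^2*(28 - 35*w) + a*(23*w^2 - 189*w + 24) + 8*w^3 - 49*w^2 + 6*w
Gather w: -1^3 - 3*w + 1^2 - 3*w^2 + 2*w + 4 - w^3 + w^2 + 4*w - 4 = -w^3 - 2*w^2 + 3*w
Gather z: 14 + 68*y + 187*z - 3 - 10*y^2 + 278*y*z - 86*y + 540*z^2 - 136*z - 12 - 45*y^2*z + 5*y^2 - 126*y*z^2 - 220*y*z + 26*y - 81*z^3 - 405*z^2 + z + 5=-5*y^2 + 8*y - 81*z^3 + z^2*(135 - 126*y) + z*(-45*y^2 + 58*y + 52) + 4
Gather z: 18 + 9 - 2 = 25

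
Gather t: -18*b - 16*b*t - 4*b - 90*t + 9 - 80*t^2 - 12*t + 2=-22*b - 80*t^2 + t*(-16*b - 102) + 11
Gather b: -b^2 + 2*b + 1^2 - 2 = -b^2 + 2*b - 1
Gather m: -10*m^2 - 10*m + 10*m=-10*m^2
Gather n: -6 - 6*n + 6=-6*n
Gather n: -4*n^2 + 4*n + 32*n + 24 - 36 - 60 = -4*n^2 + 36*n - 72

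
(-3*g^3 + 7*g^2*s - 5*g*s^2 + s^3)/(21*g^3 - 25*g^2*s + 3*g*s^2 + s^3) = (-g + s)/(7*g + s)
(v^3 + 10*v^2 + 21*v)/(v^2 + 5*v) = (v^2 + 10*v + 21)/(v + 5)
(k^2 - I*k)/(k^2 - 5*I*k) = (k - I)/(k - 5*I)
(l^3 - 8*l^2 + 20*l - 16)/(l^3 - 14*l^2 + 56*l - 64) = (l - 2)/(l - 8)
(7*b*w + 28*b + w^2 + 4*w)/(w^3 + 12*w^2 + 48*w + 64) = (7*b + w)/(w^2 + 8*w + 16)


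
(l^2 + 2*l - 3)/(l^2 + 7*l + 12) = (l - 1)/(l + 4)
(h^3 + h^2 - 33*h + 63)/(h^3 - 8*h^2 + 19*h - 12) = (h^2 + 4*h - 21)/(h^2 - 5*h + 4)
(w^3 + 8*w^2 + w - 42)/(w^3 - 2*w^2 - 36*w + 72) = (w^2 + 10*w + 21)/(w^2 - 36)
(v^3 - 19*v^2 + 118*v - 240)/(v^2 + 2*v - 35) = (v^2 - 14*v + 48)/(v + 7)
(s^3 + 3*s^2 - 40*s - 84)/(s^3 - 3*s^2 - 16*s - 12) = (s + 7)/(s + 1)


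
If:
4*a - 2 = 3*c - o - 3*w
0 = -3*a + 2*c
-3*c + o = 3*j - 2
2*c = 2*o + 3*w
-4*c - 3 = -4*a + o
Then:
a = -2/9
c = -1/3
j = 4/27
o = -23/9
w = 40/27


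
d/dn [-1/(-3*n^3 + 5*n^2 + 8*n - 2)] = (-9*n^2 + 10*n + 8)/(3*n^3 - 5*n^2 - 8*n + 2)^2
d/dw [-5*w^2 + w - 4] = 1 - 10*w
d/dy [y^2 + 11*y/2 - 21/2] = 2*y + 11/2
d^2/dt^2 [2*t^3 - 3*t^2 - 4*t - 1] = 12*t - 6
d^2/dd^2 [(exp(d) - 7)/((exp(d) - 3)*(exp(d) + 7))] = (exp(4*d) - 32*exp(3*d) + 42*exp(2*d) - 616*exp(d) - 147)*exp(d)/(exp(6*d) + 12*exp(5*d) - 15*exp(4*d) - 440*exp(3*d) + 315*exp(2*d) + 5292*exp(d) - 9261)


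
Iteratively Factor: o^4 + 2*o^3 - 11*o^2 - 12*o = (o)*(o^3 + 2*o^2 - 11*o - 12) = o*(o + 1)*(o^2 + o - 12) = o*(o - 3)*(o + 1)*(o + 4)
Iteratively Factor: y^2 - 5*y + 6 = (y - 2)*(y - 3)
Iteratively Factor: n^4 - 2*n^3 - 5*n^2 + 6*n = (n - 3)*(n^3 + n^2 - 2*n) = n*(n - 3)*(n^2 + n - 2) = n*(n - 3)*(n - 1)*(n + 2)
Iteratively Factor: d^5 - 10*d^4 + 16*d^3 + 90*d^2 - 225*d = (d + 3)*(d^4 - 13*d^3 + 55*d^2 - 75*d) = (d - 5)*(d + 3)*(d^3 - 8*d^2 + 15*d) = d*(d - 5)*(d + 3)*(d^2 - 8*d + 15) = d*(d - 5)*(d - 3)*(d + 3)*(d - 5)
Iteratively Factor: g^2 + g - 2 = (g + 2)*(g - 1)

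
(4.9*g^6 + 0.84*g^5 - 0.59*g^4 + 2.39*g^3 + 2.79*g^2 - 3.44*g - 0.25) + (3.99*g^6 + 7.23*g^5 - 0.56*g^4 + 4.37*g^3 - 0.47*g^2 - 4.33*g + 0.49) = 8.89*g^6 + 8.07*g^5 - 1.15*g^4 + 6.76*g^3 + 2.32*g^2 - 7.77*g + 0.24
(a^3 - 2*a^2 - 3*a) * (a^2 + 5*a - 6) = a^5 + 3*a^4 - 19*a^3 - 3*a^2 + 18*a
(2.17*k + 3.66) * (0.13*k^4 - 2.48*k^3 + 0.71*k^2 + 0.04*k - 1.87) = 0.2821*k^5 - 4.9058*k^4 - 7.5361*k^3 + 2.6854*k^2 - 3.9115*k - 6.8442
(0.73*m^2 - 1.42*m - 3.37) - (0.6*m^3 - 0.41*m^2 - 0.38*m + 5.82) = -0.6*m^3 + 1.14*m^2 - 1.04*m - 9.19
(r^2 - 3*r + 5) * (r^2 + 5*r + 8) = r^4 + 2*r^3 - 2*r^2 + r + 40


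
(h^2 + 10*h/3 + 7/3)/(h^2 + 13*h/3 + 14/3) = (h + 1)/(h + 2)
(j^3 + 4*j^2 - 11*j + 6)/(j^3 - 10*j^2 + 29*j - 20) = (j^2 + 5*j - 6)/(j^2 - 9*j + 20)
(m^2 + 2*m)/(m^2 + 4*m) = (m + 2)/(m + 4)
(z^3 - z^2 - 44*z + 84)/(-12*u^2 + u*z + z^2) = (z^3 - z^2 - 44*z + 84)/(-12*u^2 + u*z + z^2)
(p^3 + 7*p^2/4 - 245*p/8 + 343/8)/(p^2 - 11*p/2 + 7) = (4*p^2 + 21*p - 49)/(4*(p - 2))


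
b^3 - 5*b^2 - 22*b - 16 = (b - 8)*(b + 1)*(b + 2)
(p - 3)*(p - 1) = p^2 - 4*p + 3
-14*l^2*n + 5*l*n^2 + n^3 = n*(-2*l + n)*(7*l + n)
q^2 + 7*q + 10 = (q + 2)*(q + 5)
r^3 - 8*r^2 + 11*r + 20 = (r - 5)*(r - 4)*(r + 1)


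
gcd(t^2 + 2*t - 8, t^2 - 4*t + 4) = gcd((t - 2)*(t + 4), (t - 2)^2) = t - 2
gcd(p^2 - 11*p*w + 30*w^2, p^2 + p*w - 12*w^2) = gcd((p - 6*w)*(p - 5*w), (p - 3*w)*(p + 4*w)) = 1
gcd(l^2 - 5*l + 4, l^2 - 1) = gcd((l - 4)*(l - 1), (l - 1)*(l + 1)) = l - 1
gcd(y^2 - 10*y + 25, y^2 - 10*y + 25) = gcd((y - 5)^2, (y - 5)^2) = y^2 - 10*y + 25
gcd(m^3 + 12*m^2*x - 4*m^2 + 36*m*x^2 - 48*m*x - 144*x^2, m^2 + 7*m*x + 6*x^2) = m + 6*x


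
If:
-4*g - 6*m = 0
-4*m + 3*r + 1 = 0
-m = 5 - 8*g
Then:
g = 15/26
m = -5/13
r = -11/13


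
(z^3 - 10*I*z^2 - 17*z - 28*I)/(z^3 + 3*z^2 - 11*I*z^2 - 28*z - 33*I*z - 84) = (z + I)/(z + 3)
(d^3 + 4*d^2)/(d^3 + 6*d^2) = (d + 4)/(d + 6)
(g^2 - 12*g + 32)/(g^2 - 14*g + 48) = (g - 4)/(g - 6)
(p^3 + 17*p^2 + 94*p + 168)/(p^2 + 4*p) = p + 13 + 42/p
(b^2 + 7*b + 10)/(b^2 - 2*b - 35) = (b + 2)/(b - 7)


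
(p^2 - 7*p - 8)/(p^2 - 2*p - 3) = (p - 8)/(p - 3)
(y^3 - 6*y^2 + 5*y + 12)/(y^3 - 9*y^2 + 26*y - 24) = (y + 1)/(y - 2)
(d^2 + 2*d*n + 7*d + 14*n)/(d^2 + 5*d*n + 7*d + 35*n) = (d + 2*n)/(d + 5*n)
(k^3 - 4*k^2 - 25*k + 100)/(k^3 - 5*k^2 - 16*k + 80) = (k + 5)/(k + 4)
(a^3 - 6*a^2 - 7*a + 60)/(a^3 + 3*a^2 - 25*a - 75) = (a - 4)/(a + 5)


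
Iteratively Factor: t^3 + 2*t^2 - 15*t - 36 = (t + 3)*(t^2 - t - 12) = (t - 4)*(t + 3)*(t + 3)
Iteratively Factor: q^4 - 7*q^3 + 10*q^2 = (q - 5)*(q^3 - 2*q^2) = q*(q - 5)*(q^2 - 2*q) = q^2*(q - 5)*(q - 2)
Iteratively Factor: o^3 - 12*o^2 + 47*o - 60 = (o - 4)*(o^2 - 8*o + 15) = (o - 5)*(o - 4)*(o - 3)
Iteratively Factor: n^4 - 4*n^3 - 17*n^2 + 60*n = (n - 5)*(n^3 + n^2 - 12*n) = (n - 5)*(n - 3)*(n^2 + 4*n) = n*(n - 5)*(n - 3)*(n + 4)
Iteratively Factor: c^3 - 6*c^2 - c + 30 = (c + 2)*(c^2 - 8*c + 15) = (c - 3)*(c + 2)*(c - 5)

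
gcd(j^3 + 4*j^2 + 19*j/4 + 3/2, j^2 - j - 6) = j + 2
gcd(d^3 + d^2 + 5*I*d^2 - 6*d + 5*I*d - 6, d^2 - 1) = d + 1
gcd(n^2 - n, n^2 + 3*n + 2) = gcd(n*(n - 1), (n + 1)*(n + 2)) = 1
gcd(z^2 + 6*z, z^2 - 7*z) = z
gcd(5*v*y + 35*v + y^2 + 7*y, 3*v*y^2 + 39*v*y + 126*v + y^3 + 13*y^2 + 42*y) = y + 7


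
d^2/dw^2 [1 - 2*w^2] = -4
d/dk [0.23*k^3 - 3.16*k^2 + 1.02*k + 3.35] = 0.69*k^2 - 6.32*k + 1.02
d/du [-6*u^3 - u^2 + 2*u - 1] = -18*u^2 - 2*u + 2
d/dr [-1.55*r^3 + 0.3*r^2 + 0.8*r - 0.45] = -4.65*r^2 + 0.6*r + 0.8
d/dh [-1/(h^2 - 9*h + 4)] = (2*h - 9)/(h^2 - 9*h + 4)^2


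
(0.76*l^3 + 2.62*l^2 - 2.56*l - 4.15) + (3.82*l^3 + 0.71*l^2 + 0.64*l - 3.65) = 4.58*l^3 + 3.33*l^2 - 1.92*l - 7.8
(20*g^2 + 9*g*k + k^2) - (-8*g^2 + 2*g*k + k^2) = 28*g^2 + 7*g*k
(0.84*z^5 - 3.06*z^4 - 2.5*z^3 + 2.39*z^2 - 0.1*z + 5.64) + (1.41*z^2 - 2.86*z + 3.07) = 0.84*z^5 - 3.06*z^4 - 2.5*z^3 + 3.8*z^2 - 2.96*z + 8.71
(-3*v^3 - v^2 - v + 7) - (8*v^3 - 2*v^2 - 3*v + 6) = -11*v^3 + v^2 + 2*v + 1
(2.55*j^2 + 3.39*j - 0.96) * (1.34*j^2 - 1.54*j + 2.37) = 3.417*j^4 + 0.615600000000001*j^3 - 0.463500000000001*j^2 + 9.5127*j - 2.2752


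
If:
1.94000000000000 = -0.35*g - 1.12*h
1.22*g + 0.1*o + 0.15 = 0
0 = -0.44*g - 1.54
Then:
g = -3.50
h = -0.64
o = 41.20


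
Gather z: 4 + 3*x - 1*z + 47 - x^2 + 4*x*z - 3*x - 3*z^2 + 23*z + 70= -x^2 - 3*z^2 + z*(4*x + 22) + 121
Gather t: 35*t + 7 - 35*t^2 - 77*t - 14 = -35*t^2 - 42*t - 7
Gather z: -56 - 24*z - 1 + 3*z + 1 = -21*z - 56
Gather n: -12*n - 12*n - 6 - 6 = -24*n - 12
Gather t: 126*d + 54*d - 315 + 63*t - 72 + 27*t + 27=180*d + 90*t - 360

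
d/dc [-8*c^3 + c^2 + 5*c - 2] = -24*c^2 + 2*c + 5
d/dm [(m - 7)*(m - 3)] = 2*m - 10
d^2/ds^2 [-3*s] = 0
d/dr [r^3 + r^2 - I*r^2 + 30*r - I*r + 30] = 3*r^2 + 2*r*(1 - I) + 30 - I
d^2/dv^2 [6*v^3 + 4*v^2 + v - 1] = 36*v + 8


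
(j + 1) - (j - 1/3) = 4/3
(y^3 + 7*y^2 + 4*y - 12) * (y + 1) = y^4 + 8*y^3 + 11*y^2 - 8*y - 12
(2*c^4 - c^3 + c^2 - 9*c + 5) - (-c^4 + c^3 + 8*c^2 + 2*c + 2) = 3*c^4 - 2*c^3 - 7*c^2 - 11*c + 3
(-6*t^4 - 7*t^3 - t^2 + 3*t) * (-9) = 54*t^4 + 63*t^3 + 9*t^2 - 27*t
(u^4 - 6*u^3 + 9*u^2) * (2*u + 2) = 2*u^5 - 10*u^4 + 6*u^3 + 18*u^2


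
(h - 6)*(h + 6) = h^2 - 36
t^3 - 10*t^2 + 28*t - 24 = (t - 6)*(t - 2)^2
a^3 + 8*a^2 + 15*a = a*(a + 3)*(a + 5)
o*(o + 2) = o^2 + 2*o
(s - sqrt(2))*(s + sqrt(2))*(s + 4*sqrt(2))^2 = s^4 + 8*sqrt(2)*s^3 + 30*s^2 - 16*sqrt(2)*s - 64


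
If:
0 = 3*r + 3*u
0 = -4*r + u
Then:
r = 0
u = 0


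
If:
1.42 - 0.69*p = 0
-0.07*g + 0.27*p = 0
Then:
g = 7.94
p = 2.06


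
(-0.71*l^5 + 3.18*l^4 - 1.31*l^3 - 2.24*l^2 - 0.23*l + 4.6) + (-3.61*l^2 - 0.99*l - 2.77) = -0.71*l^5 + 3.18*l^4 - 1.31*l^3 - 5.85*l^2 - 1.22*l + 1.83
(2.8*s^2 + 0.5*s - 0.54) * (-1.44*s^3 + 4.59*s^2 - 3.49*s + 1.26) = -4.032*s^5 + 12.132*s^4 - 6.6994*s^3 - 0.695600000000001*s^2 + 2.5146*s - 0.6804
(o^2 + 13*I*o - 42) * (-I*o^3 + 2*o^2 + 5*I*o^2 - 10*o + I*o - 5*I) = -I*o^5 + 15*o^4 + 5*I*o^4 - 75*o^3 + 69*I*o^3 - 97*o^2 - 345*I*o^2 + 485*o - 42*I*o + 210*I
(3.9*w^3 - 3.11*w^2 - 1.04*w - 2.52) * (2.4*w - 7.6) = 9.36*w^4 - 37.104*w^3 + 21.14*w^2 + 1.856*w + 19.152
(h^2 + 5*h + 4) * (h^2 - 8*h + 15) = h^4 - 3*h^3 - 21*h^2 + 43*h + 60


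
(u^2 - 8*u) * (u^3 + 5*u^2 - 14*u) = u^5 - 3*u^4 - 54*u^3 + 112*u^2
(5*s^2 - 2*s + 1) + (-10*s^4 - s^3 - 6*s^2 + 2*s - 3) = -10*s^4 - s^3 - s^2 - 2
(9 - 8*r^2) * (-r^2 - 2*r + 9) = 8*r^4 + 16*r^3 - 81*r^2 - 18*r + 81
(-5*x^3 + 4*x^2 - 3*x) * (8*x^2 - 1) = -40*x^5 + 32*x^4 - 19*x^3 - 4*x^2 + 3*x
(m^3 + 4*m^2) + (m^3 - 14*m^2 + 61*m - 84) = 2*m^3 - 10*m^2 + 61*m - 84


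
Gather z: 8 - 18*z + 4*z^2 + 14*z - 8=4*z^2 - 4*z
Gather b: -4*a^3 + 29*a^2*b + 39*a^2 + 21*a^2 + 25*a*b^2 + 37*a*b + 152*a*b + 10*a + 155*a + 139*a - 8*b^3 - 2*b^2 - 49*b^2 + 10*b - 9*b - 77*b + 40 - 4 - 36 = -4*a^3 + 60*a^2 + 304*a - 8*b^3 + b^2*(25*a - 51) + b*(29*a^2 + 189*a - 76)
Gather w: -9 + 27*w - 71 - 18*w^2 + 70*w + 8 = -18*w^2 + 97*w - 72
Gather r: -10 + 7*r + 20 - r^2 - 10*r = -r^2 - 3*r + 10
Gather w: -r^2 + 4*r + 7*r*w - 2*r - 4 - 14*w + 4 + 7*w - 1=-r^2 + 2*r + w*(7*r - 7) - 1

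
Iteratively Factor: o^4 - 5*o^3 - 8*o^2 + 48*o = (o)*(o^3 - 5*o^2 - 8*o + 48) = o*(o + 3)*(o^2 - 8*o + 16) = o*(o - 4)*(o + 3)*(o - 4)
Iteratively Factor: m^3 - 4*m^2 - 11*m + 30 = (m - 5)*(m^2 + m - 6) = (m - 5)*(m - 2)*(m + 3)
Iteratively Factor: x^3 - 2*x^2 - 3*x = (x + 1)*(x^2 - 3*x) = (x - 3)*(x + 1)*(x)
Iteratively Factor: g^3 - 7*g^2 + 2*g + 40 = (g + 2)*(g^2 - 9*g + 20) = (g - 5)*(g + 2)*(g - 4)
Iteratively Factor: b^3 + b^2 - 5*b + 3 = (b + 3)*(b^2 - 2*b + 1) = (b - 1)*(b + 3)*(b - 1)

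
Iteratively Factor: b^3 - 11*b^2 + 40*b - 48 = (b - 3)*(b^2 - 8*b + 16) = (b - 4)*(b - 3)*(b - 4)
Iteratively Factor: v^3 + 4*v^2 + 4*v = (v + 2)*(v^2 + 2*v) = v*(v + 2)*(v + 2)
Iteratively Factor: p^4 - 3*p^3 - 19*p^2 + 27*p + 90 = (p - 3)*(p^3 - 19*p - 30) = (p - 5)*(p - 3)*(p^2 + 5*p + 6) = (p - 5)*(p - 3)*(p + 3)*(p + 2)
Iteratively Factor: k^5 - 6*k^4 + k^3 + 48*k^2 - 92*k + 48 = (k - 1)*(k^4 - 5*k^3 - 4*k^2 + 44*k - 48) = (k - 2)*(k - 1)*(k^3 - 3*k^2 - 10*k + 24) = (k - 2)^2*(k - 1)*(k^2 - k - 12) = (k - 4)*(k - 2)^2*(k - 1)*(k + 3)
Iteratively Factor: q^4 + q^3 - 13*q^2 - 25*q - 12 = (q - 4)*(q^3 + 5*q^2 + 7*q + 3) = (q - 4)*(q + 3)*(q^2 + 2*q + 1) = (q - 4)*(q + 1)*(q + 3)*(q + 1)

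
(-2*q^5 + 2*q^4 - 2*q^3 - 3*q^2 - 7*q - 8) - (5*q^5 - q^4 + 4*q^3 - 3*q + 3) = -7*q^5 + 3*q^4 - 6*q^3 - 3*q^2 - 4*q - 11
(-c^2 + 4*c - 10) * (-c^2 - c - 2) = c^4 - 3*c^3 + 8*c^2 + 2*c + 20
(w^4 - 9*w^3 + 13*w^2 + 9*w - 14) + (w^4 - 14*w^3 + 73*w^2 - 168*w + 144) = 2*w^4 - 23*w^3 + 86*w^2 - 159*w + 130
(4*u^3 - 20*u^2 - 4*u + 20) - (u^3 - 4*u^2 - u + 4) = 3*u^3 - 16*u^2 - 3*u + 16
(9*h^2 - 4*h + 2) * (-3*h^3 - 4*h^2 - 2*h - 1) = -27*h^5 - 24*h^4 - 8*h^3 - 9*h^2 - 2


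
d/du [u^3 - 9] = 3*u^2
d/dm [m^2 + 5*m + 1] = 2*m + 5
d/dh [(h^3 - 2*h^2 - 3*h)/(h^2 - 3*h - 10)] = (h^4 - 6*h^3 - 21*h^2 + 40*h + 30)/(h^4 - 6*h^3 - 11*h^2 + 60*h + 100)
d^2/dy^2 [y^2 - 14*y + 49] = 2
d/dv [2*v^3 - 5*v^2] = 2*v*(3*v - 5)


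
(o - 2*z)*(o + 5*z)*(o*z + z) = o^3*z + 3*o^2*z^2 + o^2*z - 10*o*z^3 + 3*o*z^2 - 10*z^3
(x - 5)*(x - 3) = x^2 - 8*x + 15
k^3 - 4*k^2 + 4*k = k*(k - 2)^2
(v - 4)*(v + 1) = v^2 - 3*v - 4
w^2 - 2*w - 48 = (w - 8)*(w + 6)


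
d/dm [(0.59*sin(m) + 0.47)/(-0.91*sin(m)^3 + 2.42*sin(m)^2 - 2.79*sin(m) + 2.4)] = (1.0738*sin(m)^3 - 0.1447*sin(m)^2 - 2.2748*sin(m) + 2.7273)*cos(m)/(0.8281*sin(m)^6 - 4.4044*sin(m)^5 + 10.9342*sin(m)^4 - 17.8716*sin(m)^3 + 19.4001*sin(m)^2 - 13.392*sin(m) + 5.76)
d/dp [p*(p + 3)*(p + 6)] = 3*p^2 + 18*p + 18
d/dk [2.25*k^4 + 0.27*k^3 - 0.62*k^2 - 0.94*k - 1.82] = 9.0*k^3 + 0.81*k^2 - 1.24*k - 0.94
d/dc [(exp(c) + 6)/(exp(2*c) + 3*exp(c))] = (-exp(2*c) - 12*exp(c) - 18)*exp(-c)/(exp(2*c) + 6*exp(c) + 9)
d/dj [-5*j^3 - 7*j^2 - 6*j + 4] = -15*j^2 - 14*j - 6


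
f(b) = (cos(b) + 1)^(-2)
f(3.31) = 4996.54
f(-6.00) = 0.26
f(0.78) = 0.34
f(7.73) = 0.79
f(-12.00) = 0.29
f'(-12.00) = 0.17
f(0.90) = 0.38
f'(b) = 2*sin(b)/(cos(b) + 1)^3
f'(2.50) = 152.21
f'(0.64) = 0.20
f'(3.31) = -118396.82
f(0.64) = 0.31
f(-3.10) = 1336960.87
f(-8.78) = 24.81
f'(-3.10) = -128558099.05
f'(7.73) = 1.40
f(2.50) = 25.29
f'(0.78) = 0.28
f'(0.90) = 0.37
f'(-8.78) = -148.54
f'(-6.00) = 0.07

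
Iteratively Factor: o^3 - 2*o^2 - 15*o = (o - 5)*(o^2 + 3*o) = o*(o - 5)*(o + 3)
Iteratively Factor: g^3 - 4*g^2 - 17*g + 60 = (g - 5)*(g^2 + g - 12) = (g - 5)*(g + 4)*(g - 3)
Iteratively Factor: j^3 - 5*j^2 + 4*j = (j - 4)*(j^2 - j) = (j - 4)*(j - 1)*(j)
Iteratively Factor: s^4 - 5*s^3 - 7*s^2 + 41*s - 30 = (s - 5)*(s^3 - 7*s + 6) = (s - 5)*(s + 3)*(s^2 - 3*s + 2) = (s - 5)*(s - 1)*(s + 3)*(s - 2)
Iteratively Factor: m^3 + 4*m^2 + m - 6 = (m - 1)*(m^2 + 5*m + 6) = (m - 1)*(m + 2)*(m + 3)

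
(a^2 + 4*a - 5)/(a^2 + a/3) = 3*(a^2 + 4*a - 5)/(a*(3*a + 1))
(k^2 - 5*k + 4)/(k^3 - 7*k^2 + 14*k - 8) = 1/(k - 2)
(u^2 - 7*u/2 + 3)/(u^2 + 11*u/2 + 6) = (2*u^2 - 7*u + 6)/(2*u^2 + 11*u + 12)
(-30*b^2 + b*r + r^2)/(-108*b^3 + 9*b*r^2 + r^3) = (-5*b + r)/(-18*b^2 + 3*b*r + r^2)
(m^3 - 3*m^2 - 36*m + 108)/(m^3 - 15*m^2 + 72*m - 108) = (m + 6)/(m - 6)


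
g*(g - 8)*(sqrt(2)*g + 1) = sqrt(2)*g^3 - 8*sqrt(2)*g^2 + g^2 - 8*g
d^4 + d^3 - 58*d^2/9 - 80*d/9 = d*(d - 8/3)*(d + 5/3)*(d + 2)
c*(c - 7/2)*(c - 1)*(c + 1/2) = c^4 - 4*c^3 + 5*c^2/4 + 7*c/4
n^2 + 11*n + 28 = (n + 4)*(n + 7)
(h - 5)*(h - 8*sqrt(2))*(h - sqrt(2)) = h^3 - 9*sqrt(2)*h^2 - 5*h^2 + 16*h + 45*sqrt(2)*h - 80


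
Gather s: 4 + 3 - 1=6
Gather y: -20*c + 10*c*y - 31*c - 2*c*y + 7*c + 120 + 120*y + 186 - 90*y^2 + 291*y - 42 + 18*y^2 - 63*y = -44*c - 72*y^2 + y*(8*c + 348) + 264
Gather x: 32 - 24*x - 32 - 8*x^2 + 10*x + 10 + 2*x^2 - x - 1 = -6*x^2 - 15*x + 9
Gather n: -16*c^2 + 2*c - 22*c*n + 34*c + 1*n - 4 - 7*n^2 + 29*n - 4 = -16*c^2 + 36*c - 7*n^2 + n*(30 - 22*c) - 8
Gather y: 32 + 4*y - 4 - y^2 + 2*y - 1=-y^2 + 6*y + 27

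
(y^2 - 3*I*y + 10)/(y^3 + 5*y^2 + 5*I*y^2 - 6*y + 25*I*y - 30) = (y - 5*I)/(y^2 + y*(5 + 3*I) + 15*I)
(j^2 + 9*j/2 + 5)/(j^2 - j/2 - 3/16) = 8*(2*j^2 + 9*j + 10)/(16*j^2 - 8*j - 3)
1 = 1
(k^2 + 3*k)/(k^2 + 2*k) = (k + 3)/(k + 2)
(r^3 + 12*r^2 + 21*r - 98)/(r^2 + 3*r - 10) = (r^2 + 14*r + 49)/(r + 5)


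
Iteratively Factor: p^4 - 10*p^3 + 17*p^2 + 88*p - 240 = (p + 3)*(p^3 - 13*p^2 + 56*p - 80) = (p - 4)*(p + 3)*(p^2 - 9*p + 20) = (p - 4)^2*(p + 3)*(p - 5)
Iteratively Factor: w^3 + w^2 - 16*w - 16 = (w - 4)*(w^2 + 5*w + 4) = (w - 4)*(w + 1)*(w + 4)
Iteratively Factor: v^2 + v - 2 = (v + 2)*(v - 1)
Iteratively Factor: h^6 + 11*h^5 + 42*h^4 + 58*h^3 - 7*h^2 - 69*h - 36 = (h + 4)*(h^5 + 7*h^4 + 14*h^3 + 2*h^2 - 15*h - 9) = (h + 1)*(h + 4)*(h^4 + 6*h^3 + 8*h^2 - 6*h - 9) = (h - 1)*(h + 1)*(h + 4)*(h^3 + 7*h^2 + 15*h + 9) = (h - 1)*(h + 1)*(h + 3)*(h + 4)*(h^2 + 4*h + 3) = (h - 1)*(h + 1)*(h + 3)^2*(h + 4)*(h + 1)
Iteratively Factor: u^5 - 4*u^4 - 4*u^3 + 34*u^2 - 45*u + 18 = (u - 2)*(u^4 - 2*u^3 - 8*u^2 + 18*u - 9) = (u - 2)*(u + 3)*(u^3 - 5*u^2 + 7*u - 3) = (u - 2)*(u - 1)*(u + 3)*(u^2 - 4*u + 3) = (u - 3)*(u - 2)*(u - 1)*(u + 3)*(u - 1)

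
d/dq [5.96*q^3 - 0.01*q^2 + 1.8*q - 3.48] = 17.88*q^2 - 0.02*q + 1.8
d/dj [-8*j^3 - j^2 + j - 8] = -24*j^2 - 2*j + 1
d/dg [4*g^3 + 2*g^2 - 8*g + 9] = 12*g^2 + 4*g - 8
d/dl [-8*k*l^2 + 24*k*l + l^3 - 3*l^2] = -16*k*l + 24*k + 3*l^2 - 6*l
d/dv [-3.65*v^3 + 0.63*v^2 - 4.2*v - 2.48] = -10.95*v^2 + 1.26*v - 4.2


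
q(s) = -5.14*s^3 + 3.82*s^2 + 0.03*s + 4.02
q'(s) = -15.42*s^2 + 7.64*s + 0.03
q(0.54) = 4.34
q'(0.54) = -0.34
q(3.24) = -130.60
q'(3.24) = -137.09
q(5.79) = -865.44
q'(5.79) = -472.68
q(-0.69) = 7.51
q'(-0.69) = -12.58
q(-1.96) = 57.34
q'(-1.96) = -74.18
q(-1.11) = 15.72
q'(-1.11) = -27.45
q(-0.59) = 6.39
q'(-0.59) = -9.85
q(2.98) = -97.99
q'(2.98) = -114.14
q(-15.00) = 18210.57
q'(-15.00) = -3584.07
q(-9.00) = 4060.23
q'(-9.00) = -1317.75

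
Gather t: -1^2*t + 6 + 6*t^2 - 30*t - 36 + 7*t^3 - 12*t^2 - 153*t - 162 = 7*t^3 - 6*t^2 - 184*t - 192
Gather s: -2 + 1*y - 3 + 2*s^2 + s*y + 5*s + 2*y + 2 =2*s^2 + s*(y + 5) + 3*y - 3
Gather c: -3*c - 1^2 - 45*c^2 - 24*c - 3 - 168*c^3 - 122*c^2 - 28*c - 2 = -168*c^3 - 167*c^2 - 55*c - 6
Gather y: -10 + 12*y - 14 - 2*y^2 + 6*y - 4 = -2*y^2 + 18*y - 28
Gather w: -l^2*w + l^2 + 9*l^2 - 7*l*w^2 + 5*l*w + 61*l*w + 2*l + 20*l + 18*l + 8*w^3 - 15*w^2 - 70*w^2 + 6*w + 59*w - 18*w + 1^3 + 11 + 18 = 10*l^2 + 40*l + 8*w^3 + w^2*(-7*l - 85) + w*(-l^2 + 66*l + 47) + 30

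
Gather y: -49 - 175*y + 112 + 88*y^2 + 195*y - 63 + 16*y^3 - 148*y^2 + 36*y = 16*y^3 - 60*y^2 + 56*y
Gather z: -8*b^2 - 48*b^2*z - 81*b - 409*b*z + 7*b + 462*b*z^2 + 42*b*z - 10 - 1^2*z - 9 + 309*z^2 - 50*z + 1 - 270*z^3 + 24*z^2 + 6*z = -8*b^2 - 74*b - 270*z^3 + z^2*(462*b + 333) + z*(-48*b^2 - 367*b - 45) - 18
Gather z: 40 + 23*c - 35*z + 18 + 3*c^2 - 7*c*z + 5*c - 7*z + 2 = 3*c^2 + 28*c + z*(-7*c - 42) + 60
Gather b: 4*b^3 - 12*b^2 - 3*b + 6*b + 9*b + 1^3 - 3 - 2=4*b^3 - 12*b^2 + 12*b - 4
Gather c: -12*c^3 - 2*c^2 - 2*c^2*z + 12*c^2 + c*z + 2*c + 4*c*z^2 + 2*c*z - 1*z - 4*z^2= -12*c^3 + c^2*(10 - 2*z) + c*(4*z^2 + 3*z + 2) - 4*z^2 - z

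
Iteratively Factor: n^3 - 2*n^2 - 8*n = (n - 4)*(n^2 + 2*n) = n*(n - 4)*(n + 2)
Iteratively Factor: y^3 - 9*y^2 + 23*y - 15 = (y - 5)*(y^2 - 4*y + 3) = (y - 5)*(y - 1)*(y - 3)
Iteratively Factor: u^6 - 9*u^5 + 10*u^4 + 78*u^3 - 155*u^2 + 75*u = (u - 5)*(u^5 - 4*u^4 - 10*u^3 + 28*u^2 - 15*u) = (u - 5)^2*(u^4 + u^3 - 5*u^2 + 3*u) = u*(u - 5)^2*(u^3 + u^2 - 5*u + 3) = u*(u - 5)^2*(u - 1)*(u^2 + 2*u - 3) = u*(u - 5)^2*(u - 1)*(u + 3)*(u - 1)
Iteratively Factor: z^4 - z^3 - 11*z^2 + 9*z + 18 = (z + 1)*(z^3 - 2*z^2 - 9*z + 18) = (z + 1)*(z + 3)*(z^2 - 5*z + 6) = (z - 2)*(z + 1)*(z + 3)*(z - 3)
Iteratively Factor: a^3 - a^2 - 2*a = (a - 2)*(a^2 + a) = (a - 2)*(a + 1)*(a)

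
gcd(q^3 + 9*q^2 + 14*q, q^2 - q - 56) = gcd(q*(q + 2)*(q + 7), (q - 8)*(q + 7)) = q + 7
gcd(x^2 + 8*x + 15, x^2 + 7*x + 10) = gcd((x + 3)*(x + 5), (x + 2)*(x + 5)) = x + 5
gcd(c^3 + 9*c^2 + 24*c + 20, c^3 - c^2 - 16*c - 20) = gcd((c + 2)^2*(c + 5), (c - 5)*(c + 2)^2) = c^2 + 4*c + 4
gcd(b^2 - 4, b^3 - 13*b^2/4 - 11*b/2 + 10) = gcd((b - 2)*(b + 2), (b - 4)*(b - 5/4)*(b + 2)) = b + 2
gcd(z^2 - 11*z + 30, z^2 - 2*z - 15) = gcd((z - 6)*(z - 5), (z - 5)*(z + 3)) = z - 5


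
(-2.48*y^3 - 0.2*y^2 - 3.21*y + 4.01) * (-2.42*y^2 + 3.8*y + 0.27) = 6.0016*y^5 - 8.94*y^4 + 6.3386*y^3 - 21.9562*y^2 + 14.3713*y + 1.0827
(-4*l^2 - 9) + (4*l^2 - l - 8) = -l - 17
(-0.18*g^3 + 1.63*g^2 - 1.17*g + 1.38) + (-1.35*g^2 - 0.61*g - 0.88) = -0.18*g^3 + 0.28*g^2 - 1.78*g + 0.5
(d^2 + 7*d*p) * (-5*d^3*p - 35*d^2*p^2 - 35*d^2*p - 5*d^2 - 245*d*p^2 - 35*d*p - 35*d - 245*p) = -5*d^5*p - 70*d^4*p^2 - 35*d^4*p - 5*d^4 - 245*d^3*p^3 - 490*d^3*p^2 - 70*d^3*p - 35*d^3 - 1715*d^2*p^3 - 245*d^2*p^2 - 490*d^2*p - 1715*d*p^2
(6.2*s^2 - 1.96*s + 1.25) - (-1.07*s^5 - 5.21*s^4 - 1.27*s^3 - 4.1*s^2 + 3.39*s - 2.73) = 1.07*s^5 + 5.21*s^4 + 1.27*s^3 + 10.3*s^2 - 5.35*s + 3.98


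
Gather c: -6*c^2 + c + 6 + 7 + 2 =-6*c^2 + c + 15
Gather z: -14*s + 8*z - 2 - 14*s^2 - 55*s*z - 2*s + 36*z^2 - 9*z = -14*s^2 - 16*s + 36*z^2 + z*(-55*s - 1) - 2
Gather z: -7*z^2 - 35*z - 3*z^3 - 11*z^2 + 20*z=-3*z^3 - 18*z^2 - 15*z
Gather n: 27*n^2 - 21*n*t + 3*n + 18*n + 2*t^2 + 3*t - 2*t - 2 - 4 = 27*n^2 + n*(21 - 21*t) + 2*t^2 + t - 6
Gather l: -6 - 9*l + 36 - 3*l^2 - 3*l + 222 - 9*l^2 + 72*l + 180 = -12*l^2 + 60*l + 432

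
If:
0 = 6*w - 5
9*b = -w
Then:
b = -5/54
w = 5/6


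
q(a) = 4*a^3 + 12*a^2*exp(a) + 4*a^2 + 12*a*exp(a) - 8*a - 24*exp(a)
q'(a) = 12*a^2*exp(a) + 12*a^2 + 36*a*exp(a) + 8*a - 12*exp(a) - 8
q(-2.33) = -8.96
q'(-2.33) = 35.52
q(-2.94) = -41.20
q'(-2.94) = 71.46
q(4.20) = 16209.99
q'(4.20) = 23636.18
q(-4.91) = -336.25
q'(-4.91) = 242.76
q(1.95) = 345.77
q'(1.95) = 783.02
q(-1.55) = 4.19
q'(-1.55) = 0.16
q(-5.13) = -392.35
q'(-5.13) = 267.47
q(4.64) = 30480.09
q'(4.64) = 43092.21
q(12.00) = 300778246.54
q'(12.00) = 349599107.97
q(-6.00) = -671.17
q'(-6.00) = 376.51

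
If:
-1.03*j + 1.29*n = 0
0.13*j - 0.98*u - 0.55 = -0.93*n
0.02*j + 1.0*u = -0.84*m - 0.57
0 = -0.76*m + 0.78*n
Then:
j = -0.01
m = -0.00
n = -0.00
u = -0.57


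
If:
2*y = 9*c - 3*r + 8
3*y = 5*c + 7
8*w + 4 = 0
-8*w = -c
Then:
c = -4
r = -58/9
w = -1/2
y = -13/3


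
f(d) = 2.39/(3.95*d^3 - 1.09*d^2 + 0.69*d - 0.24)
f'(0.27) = -751.31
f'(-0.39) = -9.66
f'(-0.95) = -1.16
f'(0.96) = -2.68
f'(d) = 2.39*(-11.85*d^2 + 2.18*d - 0.69)/(3.95*d^3 - 1.09*d^2 + 0.69*d - 0.24)^2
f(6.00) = 0.00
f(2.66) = 0.04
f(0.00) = -9.96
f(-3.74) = -0.01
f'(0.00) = -28.63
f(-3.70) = -0.01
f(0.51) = 6.78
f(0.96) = 0.82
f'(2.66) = -0.04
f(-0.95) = -0.45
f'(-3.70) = -0.01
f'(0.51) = -51.21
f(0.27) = -43.13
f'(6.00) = -0.00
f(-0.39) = -2.63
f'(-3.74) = -0.01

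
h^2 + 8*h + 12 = (h + 2)*(h + 6)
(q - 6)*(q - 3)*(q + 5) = q^3 - 4*q^2 - 27*q + 90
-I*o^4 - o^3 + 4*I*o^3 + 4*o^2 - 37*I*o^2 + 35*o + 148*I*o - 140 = (o - 4)*(o - 7*I)*(o + 5*I)*(-I*o + 1)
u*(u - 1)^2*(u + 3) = u^4 + u^3 - 5*u^2 + 3*u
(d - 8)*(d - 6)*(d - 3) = d^3 - 17*d^2 + 90*d - 144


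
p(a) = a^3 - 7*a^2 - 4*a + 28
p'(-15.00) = 881.00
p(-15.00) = -4862.00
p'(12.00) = 260.00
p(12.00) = 700.00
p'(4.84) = -1.48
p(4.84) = -41.96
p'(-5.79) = 177.63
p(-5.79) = -377.61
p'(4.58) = -5.19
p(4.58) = -41.08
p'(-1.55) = 24.91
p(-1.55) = 13.66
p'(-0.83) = 9.69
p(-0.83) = 25.93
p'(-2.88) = 61.20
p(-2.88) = -42.43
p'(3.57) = -15.75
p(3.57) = -30.00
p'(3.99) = -12.10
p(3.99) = -35.88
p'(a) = 3*a^2 - 14*a - 4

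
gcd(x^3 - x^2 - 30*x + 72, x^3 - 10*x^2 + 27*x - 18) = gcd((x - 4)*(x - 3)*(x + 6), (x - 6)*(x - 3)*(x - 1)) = x - 3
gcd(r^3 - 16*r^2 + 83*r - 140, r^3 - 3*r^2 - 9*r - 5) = r - 5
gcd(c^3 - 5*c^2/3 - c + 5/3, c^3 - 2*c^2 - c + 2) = c^2 - 1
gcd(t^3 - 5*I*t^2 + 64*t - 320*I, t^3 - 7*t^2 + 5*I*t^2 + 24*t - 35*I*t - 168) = t + 8*I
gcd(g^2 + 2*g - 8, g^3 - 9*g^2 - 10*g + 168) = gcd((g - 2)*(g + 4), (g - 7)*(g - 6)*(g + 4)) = g + 4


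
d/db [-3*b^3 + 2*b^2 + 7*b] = -9*b^2 + 4*b + 7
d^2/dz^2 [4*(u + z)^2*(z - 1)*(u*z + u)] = 8*u*(u^2 + 6*u*z + 6*z^2 - 1)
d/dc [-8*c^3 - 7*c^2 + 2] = 2*c*(-12*c - 7)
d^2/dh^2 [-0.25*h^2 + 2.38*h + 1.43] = -0.500000000000000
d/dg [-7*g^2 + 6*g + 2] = 6 - 14*g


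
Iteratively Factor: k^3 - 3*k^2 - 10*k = (k - 5)*(k^2 + 2*k) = k*(k - 5)*(k + 2)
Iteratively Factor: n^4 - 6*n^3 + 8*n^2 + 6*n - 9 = (n - 3)*(n^3 - 3*n^2 - n + 3) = (n - 3)*(n - 1)*(n^2 - 2*n - 3) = (n - 3)^2*(n - 1)*(n + 1)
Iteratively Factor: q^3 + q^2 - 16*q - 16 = (q + 1)*(q^2 - 16) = (q + 1)*(q + 4)*(q - 4)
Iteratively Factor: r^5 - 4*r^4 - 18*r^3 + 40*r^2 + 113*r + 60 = (r - 4)*(r^4 - 18*r^2 - 32*r - 15) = (r - 4)*(r + 1)*(r^3 - r^2 - 17*r - 15) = (r - 4)*(r + 1)*(r + 3)*(r^2 - 4*r - 5) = (r - 4)*(r + 1)^2*(r + 3)*(r - 5)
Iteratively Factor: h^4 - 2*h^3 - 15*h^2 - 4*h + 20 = (h + 2)*(h^3 - 4*h^2 - 7*h + 10) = (h - 5)*(h + 2)*(h^2 + h - 2) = (h - 5)*(h + 2)^2*(h - 1)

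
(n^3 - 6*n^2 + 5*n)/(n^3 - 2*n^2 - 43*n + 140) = n*(n - 1)/(n^2 + 3*n - 28)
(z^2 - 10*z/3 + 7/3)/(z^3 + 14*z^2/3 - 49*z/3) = (z - 1)/(z*(z + 7))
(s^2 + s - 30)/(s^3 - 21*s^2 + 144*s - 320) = (s + 6)/(s^2 - 16*s + 64)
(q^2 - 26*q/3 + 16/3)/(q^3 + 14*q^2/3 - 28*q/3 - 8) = (3*q^2 - 26*q + 16)/(3*q^3 + 14*q^2 - 28*q - 24)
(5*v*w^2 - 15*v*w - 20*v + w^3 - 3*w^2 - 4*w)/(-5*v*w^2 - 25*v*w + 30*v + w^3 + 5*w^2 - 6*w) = (-5*v*w^2 + 15*v*w + 20*v - w^3 + 3*w^2 + 4*w)/(5*v*w^2 + 25*v*w - 30*v - w^3 - 5*w^2 + 6*w)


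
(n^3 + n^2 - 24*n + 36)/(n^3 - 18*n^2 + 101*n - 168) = (n^2 + 4*n - 12)/(n^2 - 15*n + 56)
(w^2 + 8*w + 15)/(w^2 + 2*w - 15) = (w + 3)/(w - 3)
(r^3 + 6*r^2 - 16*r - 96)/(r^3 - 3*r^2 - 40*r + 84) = (r^2 - 16)/(r^2 - 9*r + 14)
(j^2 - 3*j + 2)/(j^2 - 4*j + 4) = (j - 1)/(j - 2)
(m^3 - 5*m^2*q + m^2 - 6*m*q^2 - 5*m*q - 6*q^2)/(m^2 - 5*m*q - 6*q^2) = m + 1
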